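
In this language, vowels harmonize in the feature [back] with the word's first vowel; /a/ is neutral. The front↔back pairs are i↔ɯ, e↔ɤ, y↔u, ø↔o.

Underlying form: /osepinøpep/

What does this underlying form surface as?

/e/ harmonizes with /o/ ([+back]) → [ɤ]
/i/ harmonizes with /o/ ([+back]) → [ɯ]
/ø/ harmonizes with /o/ ([+back]) → [o]
/e/ harmonizes with /o/ ([+back]) → [ɤ]

[osɤpɯnopɤp]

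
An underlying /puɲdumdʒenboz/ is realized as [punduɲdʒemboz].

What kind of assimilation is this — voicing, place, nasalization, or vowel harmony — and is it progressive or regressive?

/ɲ/→[n] /m/→[ɲ] /n/→[m].
Each target copies a feature from the following segment, so the direction is regressive.

place assimilation, regressive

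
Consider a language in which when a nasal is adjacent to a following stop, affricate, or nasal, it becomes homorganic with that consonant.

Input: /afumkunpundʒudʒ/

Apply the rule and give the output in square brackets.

/m/ before /k/ (velar) → [ŋ]
/n/ before /p/ (labial) → [m]
/n/ before /dʒ/ (palatal) → [ɲ]

[afuŋkumpuɲdʒudʒ]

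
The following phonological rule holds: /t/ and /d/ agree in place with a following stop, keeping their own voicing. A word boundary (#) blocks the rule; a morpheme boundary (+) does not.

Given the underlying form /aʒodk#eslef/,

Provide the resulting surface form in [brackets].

[aʒogk#eslef]

/d/ before /k/ (velar) → [g]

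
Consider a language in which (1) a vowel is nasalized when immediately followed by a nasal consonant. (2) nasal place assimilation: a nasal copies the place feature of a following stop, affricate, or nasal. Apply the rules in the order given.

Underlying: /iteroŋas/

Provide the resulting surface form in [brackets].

[iterõŋas]

Rule 1: /o/ before nasal /ŋ/ → [õ]
After rule 1: iterõŋas
Rule 2: no segment meets the rule's conditions; no change.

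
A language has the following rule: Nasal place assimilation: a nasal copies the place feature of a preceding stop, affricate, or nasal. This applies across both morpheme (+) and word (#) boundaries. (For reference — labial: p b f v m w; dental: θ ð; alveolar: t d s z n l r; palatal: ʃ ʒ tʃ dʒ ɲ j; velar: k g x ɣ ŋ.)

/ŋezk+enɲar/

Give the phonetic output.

/ɲ/ after /n/ (alveolar) → [n]

[ŋezk+ennar]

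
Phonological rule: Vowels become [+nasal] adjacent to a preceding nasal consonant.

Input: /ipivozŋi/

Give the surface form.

[ipivozŋĩ]

/i/ after nasal /ŋ/ → [ĩ]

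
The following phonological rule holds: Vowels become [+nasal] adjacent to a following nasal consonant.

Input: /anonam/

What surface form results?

/a/ before nasal /n/ → [ã]
/o/ before nasal /n/ → [õ]
/a/ before nasal /m/ → [ã]

[ãnõnãm]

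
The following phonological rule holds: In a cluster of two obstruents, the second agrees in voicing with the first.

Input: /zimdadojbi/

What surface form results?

no segment meets the rule's conditions; no change.

[zimdadojbi]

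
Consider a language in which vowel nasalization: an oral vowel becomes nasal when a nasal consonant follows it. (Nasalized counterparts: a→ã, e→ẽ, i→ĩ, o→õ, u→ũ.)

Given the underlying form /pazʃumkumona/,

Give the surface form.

[pazʃũmkũmõna]

/u/ before nasal /m/ → [ũ]
/u/ before nasal /m/ → [ũ]
/o/ before nasal /n/ → [õ]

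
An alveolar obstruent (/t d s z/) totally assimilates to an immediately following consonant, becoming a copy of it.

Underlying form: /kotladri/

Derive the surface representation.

[kollarri]

/t/ before /l/ → [l] (total assimilation)
/d/ before /r/ → [r] (total assimilation)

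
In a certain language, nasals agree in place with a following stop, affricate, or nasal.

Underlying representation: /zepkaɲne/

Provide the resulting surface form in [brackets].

/ɲ/ before /n/ (alveolar) → [n]

[zepkanne]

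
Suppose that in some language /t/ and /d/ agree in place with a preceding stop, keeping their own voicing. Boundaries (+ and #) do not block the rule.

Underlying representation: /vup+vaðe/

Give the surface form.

[vup+vaðe]

no segment meets the rule's conditions; no change.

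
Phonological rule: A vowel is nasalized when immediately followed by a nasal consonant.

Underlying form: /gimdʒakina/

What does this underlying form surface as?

[gĩmdʒakĩna]

/i/ before nasal /m/ → [ĩ]
/i/ before nasal /n/ → [ĩ]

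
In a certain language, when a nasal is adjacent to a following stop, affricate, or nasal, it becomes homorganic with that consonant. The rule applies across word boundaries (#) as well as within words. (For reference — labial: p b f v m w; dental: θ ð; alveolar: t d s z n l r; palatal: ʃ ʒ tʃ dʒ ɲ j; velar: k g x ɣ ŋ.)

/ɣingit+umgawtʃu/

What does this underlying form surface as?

/n/ before /g/ (velar) → [ŋ]
/m/ before /g/ (velar) → [ŋ]

[ɣiŋgit+uŋgawtʃu]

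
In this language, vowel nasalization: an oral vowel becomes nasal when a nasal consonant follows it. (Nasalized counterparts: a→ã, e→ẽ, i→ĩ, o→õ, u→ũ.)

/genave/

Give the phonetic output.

/e/ before nasal /n/ → [ẽ]

[gẽnave]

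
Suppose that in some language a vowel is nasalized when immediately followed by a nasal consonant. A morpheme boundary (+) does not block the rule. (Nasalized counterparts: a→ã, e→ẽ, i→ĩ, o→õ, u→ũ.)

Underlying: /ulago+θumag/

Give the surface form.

[ulago+θũmag]

/u/ before nasal /m/ → [ũ]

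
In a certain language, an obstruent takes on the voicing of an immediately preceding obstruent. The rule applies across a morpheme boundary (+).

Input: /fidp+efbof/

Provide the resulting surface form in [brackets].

/p/ after /d/ (voiced) → [b]
/b/ after /f/ (voiceless) → [p]

[fidb+efpof]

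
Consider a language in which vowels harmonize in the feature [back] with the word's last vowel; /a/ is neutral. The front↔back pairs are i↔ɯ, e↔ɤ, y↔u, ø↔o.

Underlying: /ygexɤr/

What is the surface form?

/y/ harmonizes with /ɤ/ ([+back]) → [u]
/e/ harmonizes with /ɤ/ ([+back]) → [ɤ]

[ugɤxɤr]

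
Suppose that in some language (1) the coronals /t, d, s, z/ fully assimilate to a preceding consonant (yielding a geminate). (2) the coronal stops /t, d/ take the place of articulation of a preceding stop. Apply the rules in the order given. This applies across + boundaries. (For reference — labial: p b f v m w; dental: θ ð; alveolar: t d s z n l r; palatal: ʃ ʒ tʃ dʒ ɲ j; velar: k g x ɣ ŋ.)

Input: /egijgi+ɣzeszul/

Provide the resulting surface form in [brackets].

[egijgi+ɣɣessul]

Rule 1: /z/ after /ɣ/ → [ɣ] (total assimilation)
Rule 1: /z/ after /s/ → [s] (total assimilation)
After rule 1: egijgi+ɣɣessul
Rule 2: no segment meets the rule's conditions; no change.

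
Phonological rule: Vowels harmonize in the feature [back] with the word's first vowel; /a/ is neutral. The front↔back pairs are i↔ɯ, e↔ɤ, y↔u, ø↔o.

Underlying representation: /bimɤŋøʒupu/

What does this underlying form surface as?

/ɤ/ harmonizes with /i/ ([-back]) → [e]
/u/ harmonizes with /i/ ([-back]) → [y]
/u/ harmonizes with /i/ ([-back]) → [y]

[bimeŋøʒypy]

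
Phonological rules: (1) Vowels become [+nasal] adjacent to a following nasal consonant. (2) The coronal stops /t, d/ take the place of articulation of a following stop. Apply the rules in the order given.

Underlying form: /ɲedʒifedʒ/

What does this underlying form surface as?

[ɲedʒifedʒ]

Rule 1: no segment meets the rule's conditions; no change.
After rule 1: ɲedʒifedʒ
Rule 2: no segment meets the rule's conditions; no change.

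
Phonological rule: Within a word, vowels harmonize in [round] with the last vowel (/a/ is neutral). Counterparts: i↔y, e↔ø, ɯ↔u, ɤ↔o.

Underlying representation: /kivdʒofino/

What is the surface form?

/i/ harmonizes with /o/ ([+round]) → [y]
/i/ harmonizes with /o/ ([+round]) → [y]

[kyvdʒofyno]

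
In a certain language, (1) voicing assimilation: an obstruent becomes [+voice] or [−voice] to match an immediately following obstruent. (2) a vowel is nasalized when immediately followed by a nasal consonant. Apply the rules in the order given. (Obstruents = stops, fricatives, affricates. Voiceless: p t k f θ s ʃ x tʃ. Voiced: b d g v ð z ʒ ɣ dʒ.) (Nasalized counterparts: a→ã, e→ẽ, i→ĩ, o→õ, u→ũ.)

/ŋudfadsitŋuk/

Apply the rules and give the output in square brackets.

Rule 1: /d/ before /f/ (voiceless) → [t]
Rule 1: /d/ before /s/ (voiceless) → [t]
After rule 1: ŋutfatsitŋuk
Rule 2: no segment meets the rule's conditions; no change.

[ŋutfatsitŋuk]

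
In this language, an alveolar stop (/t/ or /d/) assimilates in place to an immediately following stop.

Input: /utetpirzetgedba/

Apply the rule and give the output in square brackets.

/t/ before /p/ (labial) → [p]
/t/ before /g/ (velar) → [k]
/d/ before /b/ (labial) → [b]

[uteppirzekgebba]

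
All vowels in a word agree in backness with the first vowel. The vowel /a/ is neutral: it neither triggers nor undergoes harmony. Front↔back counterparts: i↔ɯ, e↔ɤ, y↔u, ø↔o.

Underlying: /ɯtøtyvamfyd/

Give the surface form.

/ø/ harmonizes with /ɯ/ ([+back]) → [o]
/y/ harmonizes with /ɯ/ ([+back]) → [u]
/y/ harmonizes with /ɯ/ ([+back]) → [u]

[ɯtotuvamfud]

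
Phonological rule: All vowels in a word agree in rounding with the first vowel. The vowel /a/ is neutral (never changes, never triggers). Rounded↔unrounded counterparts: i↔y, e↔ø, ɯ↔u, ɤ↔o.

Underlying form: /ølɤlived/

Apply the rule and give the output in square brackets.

[ølolyvød]

/ɤ/ harmonizes with /ø/ ([+round]) → [o]
/i/ harmonizes with /ø/ ([+round]) → [y]
/e/ harmonizes with /ø/ ([+round]) → [ø]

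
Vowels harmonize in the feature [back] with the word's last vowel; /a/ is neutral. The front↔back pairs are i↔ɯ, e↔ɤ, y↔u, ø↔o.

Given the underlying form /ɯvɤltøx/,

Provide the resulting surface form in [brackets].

[iveltøx]

/ɯ/ harmonizes with /ø/ ([-back]) → [i]
/ɤ/ harmonizes with /ø/ ([-back]) → [e]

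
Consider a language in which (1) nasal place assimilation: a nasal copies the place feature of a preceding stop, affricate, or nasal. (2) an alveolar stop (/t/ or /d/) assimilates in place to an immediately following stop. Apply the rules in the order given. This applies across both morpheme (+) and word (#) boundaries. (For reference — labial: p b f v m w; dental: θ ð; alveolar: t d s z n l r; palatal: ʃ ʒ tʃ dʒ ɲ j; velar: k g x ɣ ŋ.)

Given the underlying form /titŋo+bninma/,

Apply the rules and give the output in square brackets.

Rule 1: /ŋ/ after /t/ (alveolar) → [n]
Rule 1: /n/ after /b/ (labial) → [m]
Rule 1: /m/ after /n/ (alveolar) → [n]
After rule 1: titno+bminna
Rule 2: no segment meets the rule's conditions; no change.

[titno+bminna]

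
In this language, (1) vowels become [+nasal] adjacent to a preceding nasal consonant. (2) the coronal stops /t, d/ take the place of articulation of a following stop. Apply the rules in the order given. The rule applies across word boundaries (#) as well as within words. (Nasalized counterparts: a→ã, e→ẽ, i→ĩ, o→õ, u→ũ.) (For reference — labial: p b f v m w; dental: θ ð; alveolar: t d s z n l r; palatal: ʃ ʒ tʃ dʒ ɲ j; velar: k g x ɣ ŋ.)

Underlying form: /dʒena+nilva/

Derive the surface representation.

Rule 1: /a/ after nasal /n/ → [ã]
Rule 1: /i/ after nasal /n/ → [ĩ]
After rule 1: dʒenã+nĩlva
Rule 2: no segment meets the rule's conditions; no change.

[dʒenã+nĩlva]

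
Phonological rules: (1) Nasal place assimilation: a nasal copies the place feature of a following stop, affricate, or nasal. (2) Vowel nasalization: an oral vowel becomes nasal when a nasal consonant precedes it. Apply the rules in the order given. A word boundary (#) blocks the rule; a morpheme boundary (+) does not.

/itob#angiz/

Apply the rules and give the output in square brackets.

[itob#aŋgiz]

Rule 1: /n/ before /g/ (velar) → [ŋ]
After rule 1: itob#aŋgiz
Rule 2: no segment meets the rule's conditions; no change.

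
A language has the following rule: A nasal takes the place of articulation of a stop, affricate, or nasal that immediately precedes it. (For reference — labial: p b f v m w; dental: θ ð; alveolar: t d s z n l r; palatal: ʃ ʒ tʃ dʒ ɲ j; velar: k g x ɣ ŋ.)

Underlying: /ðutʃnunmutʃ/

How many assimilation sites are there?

/n/ after /tʃ/ (palatal) → [ɲ]
/m/ after /n/ (alveolar) → [n]
2 segments change.

2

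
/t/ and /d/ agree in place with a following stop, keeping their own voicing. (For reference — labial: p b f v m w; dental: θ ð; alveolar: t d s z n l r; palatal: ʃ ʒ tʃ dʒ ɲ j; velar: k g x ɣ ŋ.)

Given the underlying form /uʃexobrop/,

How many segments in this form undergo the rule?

No segment meets the rule's conditions.

0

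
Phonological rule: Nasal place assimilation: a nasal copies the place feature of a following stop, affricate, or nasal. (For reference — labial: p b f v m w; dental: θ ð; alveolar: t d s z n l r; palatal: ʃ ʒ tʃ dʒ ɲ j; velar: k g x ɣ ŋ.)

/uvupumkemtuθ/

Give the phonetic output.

/m/ before /k/ (velar) → [ŋ]
/m/ before /t/ (alveolar) → [n]

[uvupuŋkentuθ]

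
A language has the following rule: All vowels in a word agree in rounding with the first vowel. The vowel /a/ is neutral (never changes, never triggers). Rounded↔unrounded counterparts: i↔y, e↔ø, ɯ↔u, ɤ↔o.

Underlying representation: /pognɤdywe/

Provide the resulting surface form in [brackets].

[pognodywø]

/ɤ/ harmonizes with /o/ ([+round]) → [o]
/e/ harmonizes with /o/ ([+round]) → [ø]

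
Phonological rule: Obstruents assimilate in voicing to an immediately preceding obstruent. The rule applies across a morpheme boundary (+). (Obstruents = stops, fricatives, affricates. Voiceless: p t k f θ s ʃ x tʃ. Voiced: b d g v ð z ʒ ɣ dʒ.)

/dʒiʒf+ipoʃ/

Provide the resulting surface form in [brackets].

[dʒiʒv+ipoʃ]

/f/ after /ʒ/ (voiced) → [v]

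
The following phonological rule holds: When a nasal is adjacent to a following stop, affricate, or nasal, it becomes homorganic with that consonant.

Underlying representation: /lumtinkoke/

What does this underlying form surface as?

[luntiŋkoke]

/m/ before /t/ (alveolar) → [n]
/n/ before /k/ (velar) → [ŋ]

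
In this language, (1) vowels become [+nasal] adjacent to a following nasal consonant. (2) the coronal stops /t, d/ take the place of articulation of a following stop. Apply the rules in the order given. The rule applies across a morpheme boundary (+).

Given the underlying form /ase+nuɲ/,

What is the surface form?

[asẽ+nũɲ]

Rule 1: /e/ before nasal /n/ → [ẽ]
Rule 1: /u/ before nasal /ɲ/ → [ũ]
After rule 1: asẽ+nũɲ
Rule 2: no segment meets the rule's conditions; no change.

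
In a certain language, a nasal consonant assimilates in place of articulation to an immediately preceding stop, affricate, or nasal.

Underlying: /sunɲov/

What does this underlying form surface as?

[sunnov]

/ɲ/ after /n/ (alveolar) → [n]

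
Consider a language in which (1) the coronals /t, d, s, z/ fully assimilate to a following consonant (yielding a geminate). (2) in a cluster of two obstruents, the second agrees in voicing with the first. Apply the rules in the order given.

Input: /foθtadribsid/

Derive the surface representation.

[foθtarribzid]

Rule 1: /d/ before /r/ → [r] (total assimilation)
After rule 1: foθtarribsid
Rule 2: /s/ after /b/ (voiced) → [z]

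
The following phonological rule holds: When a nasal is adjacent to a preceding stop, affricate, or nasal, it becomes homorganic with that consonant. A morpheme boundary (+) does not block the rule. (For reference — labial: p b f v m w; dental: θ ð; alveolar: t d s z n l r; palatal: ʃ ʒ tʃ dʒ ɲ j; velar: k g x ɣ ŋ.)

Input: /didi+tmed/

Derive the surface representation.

/m/ after /t/ (alveolar) → [n]

[didi+tned]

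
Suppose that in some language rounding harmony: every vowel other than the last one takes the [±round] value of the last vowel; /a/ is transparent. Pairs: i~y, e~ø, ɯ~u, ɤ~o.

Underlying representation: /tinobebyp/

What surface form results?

/i/ harmonizes with /y/ ([+round]) → [y]
/e/ harmonizes with /y/ ([+round]) → [ø]

[tynobøbyp]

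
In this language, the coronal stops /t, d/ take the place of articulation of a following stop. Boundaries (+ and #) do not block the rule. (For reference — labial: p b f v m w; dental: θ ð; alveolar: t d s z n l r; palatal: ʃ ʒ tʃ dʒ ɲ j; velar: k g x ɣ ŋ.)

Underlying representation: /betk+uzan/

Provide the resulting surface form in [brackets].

/t/ before /k/ (velar) → [k]

[bekk+uzan]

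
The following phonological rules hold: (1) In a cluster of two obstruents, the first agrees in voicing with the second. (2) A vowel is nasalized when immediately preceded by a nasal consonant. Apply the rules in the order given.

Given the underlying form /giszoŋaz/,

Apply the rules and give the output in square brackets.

Rule 1: /s/ before /z/ (voiced) → [z]
After rule 1: gizzoŋaz
Rule 2: /a/ after nasal /ŋ/ → [ã]

[gizzoŋãz]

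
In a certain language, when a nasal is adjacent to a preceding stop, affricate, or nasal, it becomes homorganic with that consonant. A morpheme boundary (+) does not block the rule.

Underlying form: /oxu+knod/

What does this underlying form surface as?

[oxu+kŋod]

/n/ after /k/ (velar) → [ŋ]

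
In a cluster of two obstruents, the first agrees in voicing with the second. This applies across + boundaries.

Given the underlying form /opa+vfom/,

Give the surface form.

/v/ before /f/ (voiceless) → [f]

[opa+ffom]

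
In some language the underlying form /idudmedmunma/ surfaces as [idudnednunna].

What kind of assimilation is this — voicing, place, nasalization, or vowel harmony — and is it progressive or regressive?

/m/→[n] /m/→[n] /m/→[n].
Each target copies a feature from the preceding segment, so the direction is progressive.

place assimilation, progressive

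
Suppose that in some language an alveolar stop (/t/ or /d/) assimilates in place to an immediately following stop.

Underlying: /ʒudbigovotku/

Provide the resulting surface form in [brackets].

/d/ before /b/ (labial) → [b]
/t/ before /k/ (velar) → [k]

[ʒubbigovokku]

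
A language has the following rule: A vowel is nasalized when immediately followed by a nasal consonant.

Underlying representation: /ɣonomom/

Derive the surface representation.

[ɣõnõmõm]

/o/ before nasal /n/ → [õ]
/o/ before nasal /m/ → [õ]
/o/ before nasal /m/ → [õ]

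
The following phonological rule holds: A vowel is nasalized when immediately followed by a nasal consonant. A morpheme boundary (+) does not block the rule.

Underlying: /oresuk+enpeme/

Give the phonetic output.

/e/ before nasal /n/ → [ẽ]
/e/ before nasal /m/ → [ẽ]

[oresuk+ẽnpẽme]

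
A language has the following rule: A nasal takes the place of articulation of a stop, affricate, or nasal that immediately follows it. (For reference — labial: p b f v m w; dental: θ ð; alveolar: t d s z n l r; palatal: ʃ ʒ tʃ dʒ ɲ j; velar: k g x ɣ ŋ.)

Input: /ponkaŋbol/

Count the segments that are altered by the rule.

/n/ before /k/ (velar) → [ŋ]
/ŋ/ before /b/ (labial) → [m]
2 segments change.

2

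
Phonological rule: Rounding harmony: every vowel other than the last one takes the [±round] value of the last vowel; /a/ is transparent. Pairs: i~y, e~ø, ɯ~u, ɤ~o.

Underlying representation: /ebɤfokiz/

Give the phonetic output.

/o/ harmonizes with /i/ ([-round]) → [ɤ]

[ebɤfɤkiz]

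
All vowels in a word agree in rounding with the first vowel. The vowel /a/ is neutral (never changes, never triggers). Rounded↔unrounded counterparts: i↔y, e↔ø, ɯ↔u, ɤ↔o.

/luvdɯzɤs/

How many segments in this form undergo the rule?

2

/ɯ/ harmonizes with /u/ ([+round]) → [u]
/ɤ/ harmonizes with /u/ ([+round]) → [o]
2 segments change.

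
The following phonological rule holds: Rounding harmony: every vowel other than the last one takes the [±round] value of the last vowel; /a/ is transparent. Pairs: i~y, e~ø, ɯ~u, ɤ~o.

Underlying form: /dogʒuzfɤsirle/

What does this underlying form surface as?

[dɤgʒɯzfɤsirle]

/o/ harmonizes with /e/ ([-round]) → [ɤ]
/u/ harmonizes with /e/ ([-round]) → [ɯ]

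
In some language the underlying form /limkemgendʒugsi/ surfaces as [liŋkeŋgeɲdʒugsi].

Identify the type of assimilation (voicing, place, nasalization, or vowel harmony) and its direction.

place assimilation, regressive

/m/→[ŋ] /m/→[ŋ] /n/→[ɲ].
Each target copies a feature from the following segment, so the direction is regressive.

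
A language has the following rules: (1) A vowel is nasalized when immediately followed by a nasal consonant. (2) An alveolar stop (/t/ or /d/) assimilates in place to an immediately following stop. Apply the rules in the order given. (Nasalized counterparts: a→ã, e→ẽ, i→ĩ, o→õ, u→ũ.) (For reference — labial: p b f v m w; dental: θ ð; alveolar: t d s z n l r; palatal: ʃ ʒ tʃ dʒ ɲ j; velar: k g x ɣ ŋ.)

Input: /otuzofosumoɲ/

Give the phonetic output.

Rule 1: /u/ before nasal /m/ → [ũ]
Rule 1: /o/ before nasal /ɲ/ → [õ]
After rule 1: otuzofosũmõɲ
Rule 2: no segment meets the rule's conditions; no change.

[otuzofosũmõɲ]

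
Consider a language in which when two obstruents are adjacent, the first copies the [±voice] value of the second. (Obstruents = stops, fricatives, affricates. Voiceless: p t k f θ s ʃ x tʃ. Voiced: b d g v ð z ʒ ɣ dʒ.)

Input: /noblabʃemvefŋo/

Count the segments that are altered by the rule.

1

/b/ before /ʃ/ (voiceless) → [p]
1 segment changes.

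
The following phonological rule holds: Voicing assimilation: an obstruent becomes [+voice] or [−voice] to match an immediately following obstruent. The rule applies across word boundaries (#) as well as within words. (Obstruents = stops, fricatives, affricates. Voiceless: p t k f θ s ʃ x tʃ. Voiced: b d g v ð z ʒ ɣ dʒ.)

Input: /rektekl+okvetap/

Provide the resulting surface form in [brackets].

/k/ before /v/ (voiced) → [g]

[rektekl+ogvetap]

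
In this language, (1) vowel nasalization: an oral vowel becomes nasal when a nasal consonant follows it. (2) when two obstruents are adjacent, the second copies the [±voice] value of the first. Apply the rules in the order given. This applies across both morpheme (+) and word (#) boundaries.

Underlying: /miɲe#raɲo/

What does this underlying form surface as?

Rule 1: /i/ before nasal /ɲ/ → [ĩ]
Rule 1: /a/ before nasal /ɲ/ → [ã]
After rule 1: mĩɲe#rãɲo
Rule 2: no segment meets the rule's conditions; no change.

[mĩɲe#rãɲo]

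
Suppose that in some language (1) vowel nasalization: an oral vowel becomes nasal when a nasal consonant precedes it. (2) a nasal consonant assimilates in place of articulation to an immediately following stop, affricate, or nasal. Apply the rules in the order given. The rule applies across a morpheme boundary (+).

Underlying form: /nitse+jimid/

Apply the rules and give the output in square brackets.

Rule 1: /i/ after nasal /n/ → [ĩ]
Rule 1: /i/ after nasal /m/ → [ĩ]
After rule 1: nĩtse+jimĩd
Rule 2: no segment meets the rule's conditions; no change.

[nĩtse+jimĩd]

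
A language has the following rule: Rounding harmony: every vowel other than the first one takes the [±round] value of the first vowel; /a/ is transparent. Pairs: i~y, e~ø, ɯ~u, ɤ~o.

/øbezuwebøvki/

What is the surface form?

[øbøzuwøbøvky]

/e/ harmonizes with /ø/ ([+round]) → [ø]
/e/ harmonizes with /ø/ ([+round]) → [ø]
/i/ harmonizes with /ø/ ([+round]) → [y]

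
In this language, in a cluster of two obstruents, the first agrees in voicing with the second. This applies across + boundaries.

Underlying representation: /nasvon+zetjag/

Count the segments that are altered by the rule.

/s/ before /v/ (voiced) → [z]
1 segment changes.

1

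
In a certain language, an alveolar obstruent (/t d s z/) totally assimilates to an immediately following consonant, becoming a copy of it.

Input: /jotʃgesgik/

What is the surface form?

/s/ before /g/ → [g] (total assimilation)

[jotʃgeggik]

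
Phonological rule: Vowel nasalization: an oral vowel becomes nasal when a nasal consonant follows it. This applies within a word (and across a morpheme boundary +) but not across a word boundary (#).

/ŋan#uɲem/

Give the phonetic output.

/a/ before nasal /n/ → [ã]
/u/ before nasal /ɲ/ → [ũ]
/e/ before nasal /m/ → [ẽ]

[ŋãn#ũɲẽm]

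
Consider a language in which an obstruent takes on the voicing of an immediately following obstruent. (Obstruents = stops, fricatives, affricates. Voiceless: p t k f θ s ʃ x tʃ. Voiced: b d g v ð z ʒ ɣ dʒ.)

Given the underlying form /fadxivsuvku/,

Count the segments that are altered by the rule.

3

/d/ before /x/ (voiceless) → [t]
/v/ before /s/ (voiceless) → [f]
/v/ before /k/ (voiceless) → [f]
3 segments change.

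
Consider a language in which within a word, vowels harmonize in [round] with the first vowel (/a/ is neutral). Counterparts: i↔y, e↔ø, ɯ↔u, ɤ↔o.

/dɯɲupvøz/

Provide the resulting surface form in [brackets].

/u/ harmonizes with /ɯ/ ([-round]) → [ɯ]
/ø/ harmonizes with /ɯ/ ([-round]) → [e]

[dɯɲɯpvez]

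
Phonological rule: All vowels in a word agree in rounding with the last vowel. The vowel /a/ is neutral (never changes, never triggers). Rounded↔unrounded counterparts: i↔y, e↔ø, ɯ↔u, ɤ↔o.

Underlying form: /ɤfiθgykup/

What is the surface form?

[ofyθgykup]

/ɤ/ harmonizes with /u/ ([+round]) → [o]
/i/ harmonizes with /u/ ([+round]) → [y]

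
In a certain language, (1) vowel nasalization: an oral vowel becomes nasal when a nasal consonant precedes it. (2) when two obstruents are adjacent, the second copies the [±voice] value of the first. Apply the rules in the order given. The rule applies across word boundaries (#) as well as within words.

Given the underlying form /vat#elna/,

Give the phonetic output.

Rule 1: /a/ after nasal /n/ → [ã]
After rule 1: vat#elnã
Rule 2: no segment meets the rule's conditions; no change.

[vat#elnã]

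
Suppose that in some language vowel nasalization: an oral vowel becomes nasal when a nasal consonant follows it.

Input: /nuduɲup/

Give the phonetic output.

[nudũɲup]

/u/ before nasal /ɲ/ → [ũ]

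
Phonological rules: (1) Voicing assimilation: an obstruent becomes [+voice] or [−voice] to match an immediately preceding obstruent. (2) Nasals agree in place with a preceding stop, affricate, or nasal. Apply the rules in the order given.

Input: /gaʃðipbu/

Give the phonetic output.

Rule 1: /ð/ after /ʃ/ (voiceless) → [θ]
Rule 1: /b/ after /p/ (voiceless) → [p]
After rule 1: gaʃθippu
Rule 2: no segment meets the rule's conditions; no change.

[gaʃθippu]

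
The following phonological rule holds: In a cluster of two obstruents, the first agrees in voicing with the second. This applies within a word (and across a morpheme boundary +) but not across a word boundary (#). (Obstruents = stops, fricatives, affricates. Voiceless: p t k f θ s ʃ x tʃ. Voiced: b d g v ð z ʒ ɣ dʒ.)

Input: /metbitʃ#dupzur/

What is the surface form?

[medbitʃ#dubzur]

/t/ before /b/ (voiced) → [d]
/p/ before /z/ (voiced) → [b]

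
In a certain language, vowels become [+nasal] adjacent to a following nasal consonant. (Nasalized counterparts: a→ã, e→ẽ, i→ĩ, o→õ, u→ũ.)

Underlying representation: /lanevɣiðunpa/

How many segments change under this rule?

2

/a/ before nasal /n/ → [ã]
/u/ before nasal /n/ → [ũ]
2 segments change.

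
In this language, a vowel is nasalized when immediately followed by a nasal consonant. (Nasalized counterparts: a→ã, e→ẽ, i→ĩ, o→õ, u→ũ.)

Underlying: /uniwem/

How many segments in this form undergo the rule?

/u/ before nasal /n/ → [ũ]
/e/ before nasal /m/ → [ẽ]
2 segments change.

2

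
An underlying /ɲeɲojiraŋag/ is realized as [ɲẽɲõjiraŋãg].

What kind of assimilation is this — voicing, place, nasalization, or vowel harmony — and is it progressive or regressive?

nasalization, progressive

/e/→[ẽ] /o/→[õ] /a/→[ã].
Each target copies a feature from the preceding segment, so the direction is progressive.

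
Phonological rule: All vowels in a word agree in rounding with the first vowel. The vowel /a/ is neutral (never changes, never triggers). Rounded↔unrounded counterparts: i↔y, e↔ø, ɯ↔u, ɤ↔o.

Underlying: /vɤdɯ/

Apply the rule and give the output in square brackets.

no segment meets the rule's conditions; no change.

[vɤdɯ]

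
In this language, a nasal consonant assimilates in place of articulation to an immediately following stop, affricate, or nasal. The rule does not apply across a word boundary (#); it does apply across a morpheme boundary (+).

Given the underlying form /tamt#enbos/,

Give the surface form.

/m/ before /t/ (alveolar) → [n]
/n/ before /b/ (labial) → [m]

[tant#embos]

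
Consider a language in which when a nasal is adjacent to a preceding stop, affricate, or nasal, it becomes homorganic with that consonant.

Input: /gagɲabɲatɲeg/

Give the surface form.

[gagŋabmatneg]

/ɲ/ after /g/ (velar) → [ŋ]
/ɲ/ after /b/ (labial) → [m]
/ɲ/ after /t/ (alveolar) → [n]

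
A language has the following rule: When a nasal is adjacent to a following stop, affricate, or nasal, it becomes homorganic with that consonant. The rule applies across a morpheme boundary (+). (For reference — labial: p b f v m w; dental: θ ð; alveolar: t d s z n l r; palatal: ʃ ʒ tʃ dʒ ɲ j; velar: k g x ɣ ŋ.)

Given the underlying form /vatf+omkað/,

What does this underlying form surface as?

/m/ before /k/ (velar) → [ŋ]

[vatf+oŋkað]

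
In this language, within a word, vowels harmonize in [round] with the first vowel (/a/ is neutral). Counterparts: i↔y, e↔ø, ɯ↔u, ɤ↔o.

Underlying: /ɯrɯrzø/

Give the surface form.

[ɯrɯrze]

/ø/ harmonizes with /ɯ/ ([-round]) → [e]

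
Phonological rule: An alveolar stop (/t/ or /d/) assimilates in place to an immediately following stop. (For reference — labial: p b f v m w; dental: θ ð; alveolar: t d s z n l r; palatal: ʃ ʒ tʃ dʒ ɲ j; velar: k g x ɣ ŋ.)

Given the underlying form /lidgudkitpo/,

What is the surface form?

[liggugkippo]

/d/ before /g/ (velar) → [g]
/d/ before /k/ (velar) → [g]
/t/ before /p/ (labial) → [p]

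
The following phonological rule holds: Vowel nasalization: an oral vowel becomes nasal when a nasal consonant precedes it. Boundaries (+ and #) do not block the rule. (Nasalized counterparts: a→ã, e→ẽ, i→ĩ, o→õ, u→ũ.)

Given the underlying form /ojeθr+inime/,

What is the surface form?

[ojeθr+inĩmẽ]

/i/ after nasal /n/ → [ĩ]
/e/ after nasal /m/ → [ẽ]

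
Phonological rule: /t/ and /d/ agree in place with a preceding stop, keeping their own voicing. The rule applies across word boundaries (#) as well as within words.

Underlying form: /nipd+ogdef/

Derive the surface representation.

[nipb+oggef]

/d/ after /p/ (labial) → [b]
/d/ after /g/ (velar) → [g]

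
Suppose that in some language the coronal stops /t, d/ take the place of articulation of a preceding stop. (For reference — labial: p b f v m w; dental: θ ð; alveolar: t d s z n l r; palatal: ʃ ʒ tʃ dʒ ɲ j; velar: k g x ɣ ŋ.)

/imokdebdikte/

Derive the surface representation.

[imokgebbikke]

/d/ after /k/ (velar) → [g]
/d/ after /b/ (labial) → [b]
/t/ after /k/ (velar) → [k]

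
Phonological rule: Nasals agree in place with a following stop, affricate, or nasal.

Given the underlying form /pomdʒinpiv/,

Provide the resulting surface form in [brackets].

/m/ before /dʒ/ (palatal) → [ɲ]
/n/ before /p/ (labial) → [m]

[poɲdʒimpiv]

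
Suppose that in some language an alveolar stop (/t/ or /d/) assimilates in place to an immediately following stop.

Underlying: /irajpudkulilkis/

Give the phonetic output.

[irajpugkulilkis]

/d/ before /k/ (velar) → [g]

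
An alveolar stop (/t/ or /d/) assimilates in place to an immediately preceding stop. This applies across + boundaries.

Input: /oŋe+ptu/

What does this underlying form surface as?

/t/ after /p/ (labial) → [p]

[oŋe+ppu]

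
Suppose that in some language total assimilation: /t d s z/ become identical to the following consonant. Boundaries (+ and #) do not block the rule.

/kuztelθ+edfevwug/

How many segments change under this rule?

/z/ before /t/ → [t] (total assimilation)
/d/ before /f/ → [f] (total assimilation)
2 segments change.

2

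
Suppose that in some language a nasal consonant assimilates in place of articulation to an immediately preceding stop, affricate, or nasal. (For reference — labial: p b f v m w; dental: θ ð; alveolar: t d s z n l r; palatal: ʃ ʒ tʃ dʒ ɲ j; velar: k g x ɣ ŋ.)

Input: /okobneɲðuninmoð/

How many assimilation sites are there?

2

/n/ after /b/ (labial) → [m]
/m/ after /n/ (alveolar) → [n]
2 segments change.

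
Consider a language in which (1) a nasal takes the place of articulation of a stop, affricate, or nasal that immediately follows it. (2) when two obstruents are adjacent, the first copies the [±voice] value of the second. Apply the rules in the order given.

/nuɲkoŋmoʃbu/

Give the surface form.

[nuŋkommoʒbu]

Rule 1: /ɲ/ before /k/ (velar) → [ŋ]
Rule 1: /ŋ/ before /m/ (labial) → [m]
After rule 1: nuŋkommoʃbu
Rule 2: /ʃ/ before /b/ (voiced) → [ʒ]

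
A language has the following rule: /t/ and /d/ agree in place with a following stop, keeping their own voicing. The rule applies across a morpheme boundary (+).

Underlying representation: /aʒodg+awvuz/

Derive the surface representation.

[aʒogg+awvuz]

/d/ before /g/ (velar) → [g]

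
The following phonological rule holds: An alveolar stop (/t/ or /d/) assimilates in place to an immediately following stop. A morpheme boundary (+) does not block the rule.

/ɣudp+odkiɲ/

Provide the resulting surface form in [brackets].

[ɣubp+ogkiɲ]

/d/ before /p/ (labial) → [b]
/d/ before /k/ (velar) → [g]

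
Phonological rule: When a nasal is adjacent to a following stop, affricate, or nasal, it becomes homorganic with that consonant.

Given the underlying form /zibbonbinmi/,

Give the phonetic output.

/n/ before /b/ (labial) → [m]
/n/ before /m/ (labial) → [m]

[zibbombimmi]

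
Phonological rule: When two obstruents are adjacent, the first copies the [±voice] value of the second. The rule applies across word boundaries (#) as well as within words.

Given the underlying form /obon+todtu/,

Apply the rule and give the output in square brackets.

/d/ before /t/ (voiceless) → [t]

[obon+tottu]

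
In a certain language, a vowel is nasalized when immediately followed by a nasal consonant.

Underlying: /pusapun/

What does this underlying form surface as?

/u/ before nasal /n/ → [ũ]

[pusapũn]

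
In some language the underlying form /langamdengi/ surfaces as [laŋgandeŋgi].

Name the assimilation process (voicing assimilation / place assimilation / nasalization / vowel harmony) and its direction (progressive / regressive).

place assimilation, regressive

/n/→[ŋ] /m/→[n] /n/→[ŋ].
Each target copies a feature from the following segment, so the direction is regressive.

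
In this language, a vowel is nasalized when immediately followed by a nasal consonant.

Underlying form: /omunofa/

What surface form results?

[õmũnofa]

/o/ before nasal /m/ → [õ]
/u/ before nasal /n/ → [ũ]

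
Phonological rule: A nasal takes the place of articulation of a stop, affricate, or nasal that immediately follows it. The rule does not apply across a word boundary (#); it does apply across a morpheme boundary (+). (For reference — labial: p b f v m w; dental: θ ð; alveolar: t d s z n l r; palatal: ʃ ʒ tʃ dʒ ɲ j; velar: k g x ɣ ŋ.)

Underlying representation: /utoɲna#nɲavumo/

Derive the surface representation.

[utonna#ɲɲavumo]

/ɲ/ before /n/ (alveolar) → [n]
/n/ before /ɲ/ (palatal) → [ɲ]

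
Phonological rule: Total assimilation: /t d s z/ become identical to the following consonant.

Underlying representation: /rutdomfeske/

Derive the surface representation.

/t/ before /d/ → [d] (total assimilation)
/s/ before /k/ → [k] (total assimilation)

[ruddomfekke]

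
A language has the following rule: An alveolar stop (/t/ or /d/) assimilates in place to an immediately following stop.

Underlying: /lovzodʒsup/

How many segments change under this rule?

0

No segment meets the rule's conditions.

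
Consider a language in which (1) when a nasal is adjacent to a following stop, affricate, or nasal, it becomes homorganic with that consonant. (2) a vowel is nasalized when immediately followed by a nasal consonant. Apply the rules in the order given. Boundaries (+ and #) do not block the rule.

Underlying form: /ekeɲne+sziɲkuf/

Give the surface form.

Rule 1: /ɲ/ before /n/ (alveolar) → [n]
Rule 1: /ɲ/ before /k/ (velar) → [ŋ]
After rule 1: ekenne+sziŋkuf
Rule 2: /e/ before nasal /n/ → [ẽ]
Rule 2: /i/ before nasal /ŋ/ → [ĩ]

[ekẽnne+szĩŋkuf]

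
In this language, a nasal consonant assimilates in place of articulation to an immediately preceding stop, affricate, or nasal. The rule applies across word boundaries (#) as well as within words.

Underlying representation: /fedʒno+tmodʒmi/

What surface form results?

[fedʒɲo+tnodʒɲi]

/n/ after /dʒ/ (palatal) → [ɲ]
/m/ after /t/ (alveolar) → [n]
/m/ after /dʒ/ (palatal) → [ɲ]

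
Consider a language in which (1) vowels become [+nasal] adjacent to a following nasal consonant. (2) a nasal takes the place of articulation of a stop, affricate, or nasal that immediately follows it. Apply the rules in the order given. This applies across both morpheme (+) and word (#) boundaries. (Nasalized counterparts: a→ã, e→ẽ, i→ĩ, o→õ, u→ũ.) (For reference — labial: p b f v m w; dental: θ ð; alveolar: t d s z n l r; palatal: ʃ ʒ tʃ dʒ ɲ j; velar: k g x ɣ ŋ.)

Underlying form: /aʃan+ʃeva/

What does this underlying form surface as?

Rule 1: /a/ before nasal /n/ → [ã]
After rule 1: aʃãn+ʃeva
Rule 2: no segment meets the rule's conditions; no change.

[aʃãn+ʃeva]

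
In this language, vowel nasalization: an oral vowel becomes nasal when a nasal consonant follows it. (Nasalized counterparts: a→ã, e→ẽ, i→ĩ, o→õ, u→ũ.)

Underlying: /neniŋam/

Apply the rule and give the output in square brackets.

[nẽnĩŋãm]

/e/ before nasal /n/ → [ẽ]
/i/ before nasal /ŋ/ → [ĩ]
/a/ before nasal /m/ → [ã]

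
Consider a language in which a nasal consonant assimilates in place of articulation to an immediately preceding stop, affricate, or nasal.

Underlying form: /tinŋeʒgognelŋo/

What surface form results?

[tinneʒgogŋelŋo]

/ŋ/ after /n/ (alveolar) → [n]
/n/ after /g/ (velar) → [ŋ]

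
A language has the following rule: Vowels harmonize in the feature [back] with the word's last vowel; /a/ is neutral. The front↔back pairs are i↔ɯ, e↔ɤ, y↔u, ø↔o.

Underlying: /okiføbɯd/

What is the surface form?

/i/ harmonizes with /ɯ/ ([+back]) → [ɯ]
/ø/ harmonizes with /ɯ/ ([+back]) → [o]

[okɯfobɯd]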